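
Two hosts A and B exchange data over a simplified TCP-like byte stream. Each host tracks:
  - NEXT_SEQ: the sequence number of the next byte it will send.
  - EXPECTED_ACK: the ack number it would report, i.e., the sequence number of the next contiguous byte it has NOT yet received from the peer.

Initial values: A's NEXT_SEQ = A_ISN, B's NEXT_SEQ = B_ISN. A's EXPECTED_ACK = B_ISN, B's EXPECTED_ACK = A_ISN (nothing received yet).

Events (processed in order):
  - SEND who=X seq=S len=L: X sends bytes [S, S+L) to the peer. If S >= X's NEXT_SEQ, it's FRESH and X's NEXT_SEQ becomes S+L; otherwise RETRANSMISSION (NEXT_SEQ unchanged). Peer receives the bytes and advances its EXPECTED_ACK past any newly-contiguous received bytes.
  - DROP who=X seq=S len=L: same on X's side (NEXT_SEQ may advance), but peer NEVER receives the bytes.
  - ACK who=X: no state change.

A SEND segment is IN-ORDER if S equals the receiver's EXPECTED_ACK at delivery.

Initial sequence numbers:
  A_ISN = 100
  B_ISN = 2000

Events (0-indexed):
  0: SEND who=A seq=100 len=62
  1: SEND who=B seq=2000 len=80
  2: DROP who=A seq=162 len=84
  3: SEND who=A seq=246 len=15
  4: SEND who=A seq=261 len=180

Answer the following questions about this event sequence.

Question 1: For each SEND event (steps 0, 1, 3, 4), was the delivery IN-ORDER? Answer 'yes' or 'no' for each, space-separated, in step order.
Answer: yes yes no no

Derivation:
Step 0: SEND seq=100 -> in-order
Step 1: SEND seq=2000 -> in-order
Step 3: SEND seq=246 -> out-of-order
Step 4: SEND seq=261 -> out-of-order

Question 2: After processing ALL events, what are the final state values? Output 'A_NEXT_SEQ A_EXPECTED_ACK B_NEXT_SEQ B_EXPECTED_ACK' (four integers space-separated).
After event 0: A_seq=162 A_ack=2000 B_seq=2000 B_ack=162
After event 1: A_seq=162 A_ack=2080 B_seq=2080 B_ack=162
After event 2: A_seq=246 A_ack=2080 B_seq=2080 B_ack=162
After event 3: A_seq=261 A_ack=2080 B_seq=2080 B_ack=162
After event 4: A_seq=441 A_ack=2080 B_seq=2080 B_ack=162

Answer: 441 2080 2080 162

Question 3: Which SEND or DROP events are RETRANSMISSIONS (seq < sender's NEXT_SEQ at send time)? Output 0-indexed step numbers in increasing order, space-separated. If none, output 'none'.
Step 0: SEND seq=100 -> fresh
Step 1: SEND seq=2000 -> fresh
Step 2: DROP seq=162 -> fresh
Step 3: SEND seq=246 -> fresh
Step 4: SEND seq=261 -> fresh

Answer: none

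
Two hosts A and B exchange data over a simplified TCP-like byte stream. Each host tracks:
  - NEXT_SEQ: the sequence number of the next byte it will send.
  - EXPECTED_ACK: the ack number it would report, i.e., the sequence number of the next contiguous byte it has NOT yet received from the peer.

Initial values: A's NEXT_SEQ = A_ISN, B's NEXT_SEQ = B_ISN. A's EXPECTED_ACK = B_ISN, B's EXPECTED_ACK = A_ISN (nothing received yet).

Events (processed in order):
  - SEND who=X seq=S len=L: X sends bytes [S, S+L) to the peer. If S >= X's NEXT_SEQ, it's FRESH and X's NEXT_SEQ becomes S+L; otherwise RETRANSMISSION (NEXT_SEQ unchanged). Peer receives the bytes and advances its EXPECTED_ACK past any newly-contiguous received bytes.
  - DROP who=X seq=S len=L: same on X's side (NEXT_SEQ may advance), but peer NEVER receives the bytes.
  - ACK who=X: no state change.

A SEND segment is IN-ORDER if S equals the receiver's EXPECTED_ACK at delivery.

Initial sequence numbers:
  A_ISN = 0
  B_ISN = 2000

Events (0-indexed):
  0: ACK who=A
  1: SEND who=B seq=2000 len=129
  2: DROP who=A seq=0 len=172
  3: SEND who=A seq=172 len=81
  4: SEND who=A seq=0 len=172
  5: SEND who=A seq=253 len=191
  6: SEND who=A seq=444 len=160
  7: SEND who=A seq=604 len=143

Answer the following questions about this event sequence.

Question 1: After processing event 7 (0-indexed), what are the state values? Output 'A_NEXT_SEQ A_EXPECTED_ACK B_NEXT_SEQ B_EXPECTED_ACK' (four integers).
After event 0: A_seq=0 A_ack=2000 B_seq=2000 B_ack=0
After event 1: A_seq=0 A_ack=2129 B_seq=2129 B_ack=0
After event 2: A_seq=172 A_ack=2129 B_seq=2129 B_ack=0
After event 3: A_seq=253 A_ack=2129 B_seq=2129 B_ack=0
After event 4: A_seq=253 A_ack=2129 B_seq=2129 B_ack=253
After event 5: A_seq=444 A_ack=2129 B_seq=2129 B_ack=444
After event 6: A_seq=604 A_ack=2129 B_seq=2129 B_ack=604
After event 7: A_seq=747 A_ack=2129 B_seq=2129 B_ack=747

747 2129 2129 747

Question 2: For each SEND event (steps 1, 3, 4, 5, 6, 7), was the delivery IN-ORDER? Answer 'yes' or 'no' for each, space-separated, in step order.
Answer: yes no yes yes yes yes

Derivation:
Step 1: SEND seq=2000 -> in-order
Step 3: SEND seq=172 -> out-of-order
Step 4: SEND seq=0 -> in-order
Step 5: SEND seq=253 -> in-order
Step 6: SEND seq=444 -> in-order
Step 7: SEND seq=604 -> in-order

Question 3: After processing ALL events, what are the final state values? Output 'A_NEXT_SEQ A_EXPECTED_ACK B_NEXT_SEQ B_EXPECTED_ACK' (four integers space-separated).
After event 0: A_seq=0 A_ack=2000 B_seq=2000 B_ack=0
After event 1: A_seq=0 A_ack=2129 B_seq=2129 B_ack=0
After event 2: A_seq=172 A_ack=2129 B_seq=2129 B_ack=0
After event 3: A_seq=253 A_ack=2129 B_seq=2129 B_ack=0
After event 4: A_seq=253 A_ack=2129 B_seq=2129 B_ack=253
After event 5: A_seq=444 A_ack=2129 B_seq=2129 B_ack=444
After event 6: A_seq=604 A_ack=2129 B_seq=2129 B_ack=604
After event 7: A_seq=747 A_ack=2129 B_seq=2129 B_ack=747

Answer: 747 2129 2129 747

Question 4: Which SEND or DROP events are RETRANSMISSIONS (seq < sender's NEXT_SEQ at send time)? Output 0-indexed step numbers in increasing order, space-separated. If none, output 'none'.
Answer: 4

Derivation:
Step 1: SEND seq=2000 -> fresh
Step 2: DROP seq=0 -> fresh
Step 3: SEND seq=172 -> fresh
Step 4: SEND seq=0 -> retransmit
Step 5: SEND seq=253 -> fresh
Step 6: SEND seq=444 -> fresh
Step 7: SEND seq=604 -> fresh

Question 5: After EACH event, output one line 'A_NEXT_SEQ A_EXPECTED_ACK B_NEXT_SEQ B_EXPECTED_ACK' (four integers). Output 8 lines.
0 2000 2000 0
0 2129 2129 0
172 2129 2129 0
253 2129 2129 0
253 2129 2129 253
444 2129 2129 444
604 2129 2129 604
747 2129 2129 747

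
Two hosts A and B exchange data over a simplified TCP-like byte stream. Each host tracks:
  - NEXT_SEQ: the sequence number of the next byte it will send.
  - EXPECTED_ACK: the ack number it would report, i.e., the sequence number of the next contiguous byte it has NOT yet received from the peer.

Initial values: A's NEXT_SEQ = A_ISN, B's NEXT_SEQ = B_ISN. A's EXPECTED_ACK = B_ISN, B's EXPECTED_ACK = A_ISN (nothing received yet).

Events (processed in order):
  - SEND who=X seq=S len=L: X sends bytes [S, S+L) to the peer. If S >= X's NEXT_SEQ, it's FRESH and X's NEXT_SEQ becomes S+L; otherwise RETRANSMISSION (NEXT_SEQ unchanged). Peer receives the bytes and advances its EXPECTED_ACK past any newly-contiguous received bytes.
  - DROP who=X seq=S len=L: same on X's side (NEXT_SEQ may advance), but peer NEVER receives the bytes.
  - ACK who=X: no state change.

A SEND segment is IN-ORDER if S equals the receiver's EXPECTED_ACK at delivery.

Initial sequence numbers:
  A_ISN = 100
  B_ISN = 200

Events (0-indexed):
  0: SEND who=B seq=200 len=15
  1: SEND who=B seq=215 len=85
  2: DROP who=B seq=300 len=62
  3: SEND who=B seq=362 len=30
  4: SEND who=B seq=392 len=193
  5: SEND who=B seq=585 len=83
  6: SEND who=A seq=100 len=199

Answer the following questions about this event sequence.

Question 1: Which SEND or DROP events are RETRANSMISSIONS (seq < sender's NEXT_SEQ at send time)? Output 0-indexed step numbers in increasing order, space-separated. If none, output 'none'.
Answer: none

Derivation:
Step 0: SEND seq=200 -> fresh
Step 1: SEND seq=215 -> fresh
Step 2: DROP seq=300 -> fresh
Step 3: SEND seq=362 -> fresh
Step 4: SEND seq=392 -> fresh
Step 5: SEND seq=585 -> fresh
Step 6: SEND seq=100 -> fresh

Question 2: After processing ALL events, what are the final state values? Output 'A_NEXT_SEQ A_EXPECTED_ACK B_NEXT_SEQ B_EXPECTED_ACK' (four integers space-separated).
After event 0: A_seq=100 A_ack=215 B_seq=215 B_ack=100
After event 1: A_seq=100 A_ack=300 B_seq=300 B_ack=100
After event 2: A_seq=100 A_ack=300 B_seq=362 B_ack=100
After event 3: A_seq=100 A_ack=300 B_seq=392 B_ack=100
After event 4: A_seq=100 A_ack=300 B_seq=585 B_ack=100
After event 5: A_seq=100 A_ack=300 B_seq=668 B_ack=100
After event 6: A_seq=299 A_ack=300 B_seq=668 B_ack=299

Answer: 299 300 668 299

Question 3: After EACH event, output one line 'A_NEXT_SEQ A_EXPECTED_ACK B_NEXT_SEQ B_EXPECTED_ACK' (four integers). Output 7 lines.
100 215 215 100
100 300 300 100
100 300 362 100
100 300 392 100
100 300 585 100
100 300 668 100
299 300 668 299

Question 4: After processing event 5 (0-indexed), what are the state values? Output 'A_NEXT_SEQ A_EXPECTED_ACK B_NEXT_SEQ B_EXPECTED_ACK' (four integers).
After event 0: A_seq=100 A_ack=215 B_seq=215 B_ack=100
After event 1: A_seq=100 A_ack=300 B_seq=300 B_ack=100
After event 2: A_seq=100 A_ack=300 B_seq=362 B_ack=100
After event 3: A_seq=100 A_ack=300 B_seq=392 B_ack=100
After event 4: A_seq=100 A_ack=300 B_seq=585 B_ack=100
After event 5: A_seq=100 A_ack=300 B_seq=668 B_ack=100

100 300 668 100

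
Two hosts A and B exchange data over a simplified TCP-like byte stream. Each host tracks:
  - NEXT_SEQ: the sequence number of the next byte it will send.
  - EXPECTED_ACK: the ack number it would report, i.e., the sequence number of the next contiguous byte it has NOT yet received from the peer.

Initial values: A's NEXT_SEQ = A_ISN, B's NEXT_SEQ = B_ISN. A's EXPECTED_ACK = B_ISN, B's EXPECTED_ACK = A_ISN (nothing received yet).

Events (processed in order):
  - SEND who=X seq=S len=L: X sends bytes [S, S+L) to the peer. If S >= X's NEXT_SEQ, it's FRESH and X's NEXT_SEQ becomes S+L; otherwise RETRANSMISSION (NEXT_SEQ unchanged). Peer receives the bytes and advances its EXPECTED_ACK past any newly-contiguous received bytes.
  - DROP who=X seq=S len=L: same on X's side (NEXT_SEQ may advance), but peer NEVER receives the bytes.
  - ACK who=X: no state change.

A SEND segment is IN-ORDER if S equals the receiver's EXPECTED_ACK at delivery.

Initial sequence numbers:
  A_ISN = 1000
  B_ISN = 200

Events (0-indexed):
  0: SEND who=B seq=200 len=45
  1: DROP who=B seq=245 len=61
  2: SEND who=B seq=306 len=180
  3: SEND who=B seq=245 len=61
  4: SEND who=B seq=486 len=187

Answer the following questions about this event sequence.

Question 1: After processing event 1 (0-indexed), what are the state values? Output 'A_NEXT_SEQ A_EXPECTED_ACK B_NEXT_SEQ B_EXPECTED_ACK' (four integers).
After event 0: A_seq=1000 A_ack=245 B_seq=245 B_ack=1000
After event 1: A_seq=1000 A_ack=245 B_seq=306 B_ack=1000

1000 245 306 1000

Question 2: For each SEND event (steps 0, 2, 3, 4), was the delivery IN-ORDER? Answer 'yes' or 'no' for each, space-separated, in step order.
Step 0: SEND seq=200 -> in-order
Step 2: SEND seq=306 -> out-of-order
Step 3: SEND seq=245 -> in-order
Step 4: SEND seq=486 -> in-order

Answer: yes no yes yes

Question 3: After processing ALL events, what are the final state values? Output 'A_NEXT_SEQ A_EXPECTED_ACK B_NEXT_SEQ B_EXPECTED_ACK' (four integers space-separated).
Answer: 1000 673 673 1000

Derivation:
After event 0: A_seq=1000 A_ack=245 B_seq=245 B_ack=1000
After event 1: A_seq=1000 A_ack=245 B_seq=306 B_ack=1000
After event 2: A_seq=1000 A_ack=245 B_seq=486 B_ack=1000
After event 3: A_seq=1000 A_ack=486 B_seq=486 B_ack=1000
After event 4: A_seq=1000 A_ack=673 B_seq=673 B_ack=1000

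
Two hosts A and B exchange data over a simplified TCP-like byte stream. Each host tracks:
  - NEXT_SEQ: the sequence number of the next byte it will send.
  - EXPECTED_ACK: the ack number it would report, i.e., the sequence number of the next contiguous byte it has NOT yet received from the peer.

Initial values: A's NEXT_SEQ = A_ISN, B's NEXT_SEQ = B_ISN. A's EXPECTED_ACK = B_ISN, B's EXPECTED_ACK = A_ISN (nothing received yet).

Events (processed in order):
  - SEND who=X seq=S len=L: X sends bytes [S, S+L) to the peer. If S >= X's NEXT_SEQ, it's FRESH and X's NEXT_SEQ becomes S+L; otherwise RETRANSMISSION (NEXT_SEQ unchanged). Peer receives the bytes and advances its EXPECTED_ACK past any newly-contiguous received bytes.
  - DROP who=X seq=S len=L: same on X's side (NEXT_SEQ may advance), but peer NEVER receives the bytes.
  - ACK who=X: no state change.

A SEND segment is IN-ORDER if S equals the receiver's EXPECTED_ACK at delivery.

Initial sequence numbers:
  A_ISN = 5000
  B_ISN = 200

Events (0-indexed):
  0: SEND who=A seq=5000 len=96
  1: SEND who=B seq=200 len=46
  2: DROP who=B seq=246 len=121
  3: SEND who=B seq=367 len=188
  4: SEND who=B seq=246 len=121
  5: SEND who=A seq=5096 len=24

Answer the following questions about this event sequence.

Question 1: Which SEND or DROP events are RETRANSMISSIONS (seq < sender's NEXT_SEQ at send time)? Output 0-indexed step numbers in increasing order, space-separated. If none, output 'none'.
Answer: 4

Derivation:
Step 0: SEND seq=5000 -> fresh
Step 1: SEND seq=200 -> fresh
Step 2: DROP seq=246 -> fresh
Step 3: SEND seq=367 -> fresh
Step 4: SEND seq=246 -> retransmit
Step 5: SEND seq=5096 -> fresh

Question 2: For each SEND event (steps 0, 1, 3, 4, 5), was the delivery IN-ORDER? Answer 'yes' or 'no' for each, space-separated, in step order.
Step 0: SEND seq=5000 -> in-order
Step 1: SEND seq=200 -> in-order
Step 3: SEND seq=367 -> out-of-order
Step 4: SEND seq=246 -> in-order
Step 5: SEND seq=5096 -> in-order

Answer: yes yes no yes yes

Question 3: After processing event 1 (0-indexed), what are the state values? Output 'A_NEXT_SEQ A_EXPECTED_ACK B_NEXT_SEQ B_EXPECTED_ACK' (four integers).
After event 0: A_seq=5096 A_ack=200 B_seq=200 B_ack=5096
After event 1: A_seq=5096 A_ack=246 B_seq=246 B_ack=5096

5096 246 246 5096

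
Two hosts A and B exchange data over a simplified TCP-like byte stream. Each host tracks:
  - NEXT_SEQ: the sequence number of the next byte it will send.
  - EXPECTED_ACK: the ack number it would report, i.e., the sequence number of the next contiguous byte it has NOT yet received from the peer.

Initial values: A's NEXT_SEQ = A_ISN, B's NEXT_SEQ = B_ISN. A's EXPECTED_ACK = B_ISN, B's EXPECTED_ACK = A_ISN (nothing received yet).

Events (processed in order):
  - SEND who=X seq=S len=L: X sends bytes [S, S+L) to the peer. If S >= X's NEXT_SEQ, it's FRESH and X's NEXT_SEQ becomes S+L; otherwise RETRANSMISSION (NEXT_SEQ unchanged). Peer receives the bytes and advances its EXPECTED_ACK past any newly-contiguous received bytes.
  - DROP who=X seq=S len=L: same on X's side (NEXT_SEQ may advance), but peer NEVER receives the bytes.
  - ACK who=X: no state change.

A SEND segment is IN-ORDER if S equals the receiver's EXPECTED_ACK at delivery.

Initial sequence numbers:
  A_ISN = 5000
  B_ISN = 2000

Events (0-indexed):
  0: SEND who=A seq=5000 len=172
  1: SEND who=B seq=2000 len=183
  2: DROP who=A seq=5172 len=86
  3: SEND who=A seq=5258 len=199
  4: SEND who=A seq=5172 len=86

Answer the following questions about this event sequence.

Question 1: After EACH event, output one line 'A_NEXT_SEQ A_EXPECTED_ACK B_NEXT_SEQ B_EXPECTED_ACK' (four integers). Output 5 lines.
5172 2000 2000 5172
5172 2183 2183 5172
5258 2183 2183 5172
5457 2183 2183 5172
5457 2183 2183 5457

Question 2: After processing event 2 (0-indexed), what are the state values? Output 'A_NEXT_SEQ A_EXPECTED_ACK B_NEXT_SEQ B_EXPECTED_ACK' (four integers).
After event 0: A_seq=5172 A_ack=2000 B_seq=2000 B_ack=5172
After event 1: A_seq=5172 A_ack=2183 B_seq=2183 B_ack=5172
After event 2: A_seq=5258 A_ack=2183 B_seq=2183 B_ack=5172

5258 2183 2183 5172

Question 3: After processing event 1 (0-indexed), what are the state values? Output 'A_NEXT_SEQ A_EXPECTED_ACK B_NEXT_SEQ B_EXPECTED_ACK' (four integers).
After event 0: A_seq=5172 A_ack=2000 B_seq=2000 B_ack=5172
After event 1: A_seq=5172 A_ack=2183 B_seq=2183 B_ack=5172

5172 2183 2183 5172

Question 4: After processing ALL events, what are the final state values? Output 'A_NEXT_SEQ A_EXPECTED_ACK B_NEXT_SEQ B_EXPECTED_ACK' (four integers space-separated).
After event 0: A_seq=5172 A_ack=2000 B_seq=2000 B_ack=5172
After event 1: A_seq=5172 A_ack=2183 B_seq=2183 B_ack=5172
After event 2: A_seq=5258 A_ack=2183 B_seq=2183 B_ack=5172
After event 3: A_seq=5457 A_ack=2183 B_seq=2183 B_ack=5172
After event 4: A_seq=5457 A_ack=2183 B_seq=2183 B_ack=5457

Answer: 5457 2183 2183 5457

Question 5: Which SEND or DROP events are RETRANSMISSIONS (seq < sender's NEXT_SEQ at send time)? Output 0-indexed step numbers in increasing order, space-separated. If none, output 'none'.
Step 0: SEND seq=5000 -> fresh
Step 1: SEND seq=2000 -> fresh
Step 2: DROP seq=5172 -> fresh
Step 3: SEND seq=5258 -> fresh
Step 4: SEND seq=5172 -> retransmit

Answer: 4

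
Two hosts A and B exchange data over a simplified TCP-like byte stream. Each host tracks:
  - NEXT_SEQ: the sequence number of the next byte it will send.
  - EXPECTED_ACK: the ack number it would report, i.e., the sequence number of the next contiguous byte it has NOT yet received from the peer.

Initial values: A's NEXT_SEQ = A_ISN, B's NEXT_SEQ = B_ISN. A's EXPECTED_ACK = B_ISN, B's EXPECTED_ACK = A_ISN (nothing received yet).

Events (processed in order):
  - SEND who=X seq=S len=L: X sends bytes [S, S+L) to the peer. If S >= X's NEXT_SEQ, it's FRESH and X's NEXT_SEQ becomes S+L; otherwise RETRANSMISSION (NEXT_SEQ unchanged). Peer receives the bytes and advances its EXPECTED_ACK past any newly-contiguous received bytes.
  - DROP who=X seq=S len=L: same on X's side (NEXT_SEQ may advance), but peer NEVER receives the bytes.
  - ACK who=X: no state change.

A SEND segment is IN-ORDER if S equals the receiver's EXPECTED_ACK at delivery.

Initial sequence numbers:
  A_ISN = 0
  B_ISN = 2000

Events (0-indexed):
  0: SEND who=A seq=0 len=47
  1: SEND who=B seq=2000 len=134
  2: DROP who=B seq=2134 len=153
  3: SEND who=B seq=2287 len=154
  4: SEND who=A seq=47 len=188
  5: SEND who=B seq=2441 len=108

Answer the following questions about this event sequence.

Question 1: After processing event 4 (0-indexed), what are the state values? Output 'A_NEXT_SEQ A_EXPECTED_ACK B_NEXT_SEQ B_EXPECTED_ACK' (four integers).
After event 0: A_seq=47 A_ack=2000 B_seq=2000 B_ack=47
After event 1: A_seq=47 A_ack=2134 B_seq=2134 B_ack=47
After event 2: A_seq=47 A_ack=2134 B_seq=2287 B_ack=47
After event 3: A_seq=47 A_ack=2134 B_seq=2441 B_ack=47
After event 4: A_seq=235 A_ack=2134 B_seq=2441 B_ack=235

235 2134 2441 235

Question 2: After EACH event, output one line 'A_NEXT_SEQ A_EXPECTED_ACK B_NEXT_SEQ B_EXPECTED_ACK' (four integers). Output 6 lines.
47 2000 2000 47
47 2134 2134 47
47 2134 2287 47
47 2134 2441 47
235 2134 2441 235
235 2134 2549 235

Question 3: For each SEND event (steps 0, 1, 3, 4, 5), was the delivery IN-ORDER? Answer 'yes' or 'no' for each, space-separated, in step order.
Step 0: SEND seq=0 -> in-order
Step 1: SEND seq=2000 -> in-order
Step 3: SEND seq=2287 -> out-of-order
Step 4: SEND seq=47 -> in-order
Step 5: SEND seq=2441 -> out-of-order

Answer: yes yes no yes no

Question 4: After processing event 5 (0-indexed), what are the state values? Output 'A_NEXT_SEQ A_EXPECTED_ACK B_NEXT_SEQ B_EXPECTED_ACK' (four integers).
After event 0: A_seq=47 A_ack=2000 B_seq=2000 B_ack=47
After event 1: A_seq=47 A_ack=2134 B_seq=2134 B_ack=47
After event 2: A_seq=47 A_ack=2134 B_seq=2287 B_ack=47
After event 3: A_seq=47 A_ack=2134 B_seq=2441 B_ack=47
After event 4: A_seq=235 A_ack=2134 B_seq=2441 B_ack=235
After event 5: A_seq=235 A_ack=2134 B_seq=2549 B_ack=235

235 2134 2549 235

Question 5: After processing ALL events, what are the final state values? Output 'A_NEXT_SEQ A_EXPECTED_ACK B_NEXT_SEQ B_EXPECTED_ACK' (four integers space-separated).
Answer: 235 2134 2549 235

Derivation:
After event 0: A_seq=47 A_ack=2000 B_seq=2000 B_ack=47
After event 1: A_seq=47 A_ack=2134 B_seq=2134 B_ack=47
After event 2: A_seq=47 A_ack=2134 B_seq=2287 B_ack=47
After event 3: A_seq=47 A_ack=2134 B_seq=2441 B_ack=47
After event 4: A_seq=235 A_ack=2134 B_seq=2441 B_ack=235
After event 5: A_seq=235 A_ack=2134 B_seq=2549 B_ack=235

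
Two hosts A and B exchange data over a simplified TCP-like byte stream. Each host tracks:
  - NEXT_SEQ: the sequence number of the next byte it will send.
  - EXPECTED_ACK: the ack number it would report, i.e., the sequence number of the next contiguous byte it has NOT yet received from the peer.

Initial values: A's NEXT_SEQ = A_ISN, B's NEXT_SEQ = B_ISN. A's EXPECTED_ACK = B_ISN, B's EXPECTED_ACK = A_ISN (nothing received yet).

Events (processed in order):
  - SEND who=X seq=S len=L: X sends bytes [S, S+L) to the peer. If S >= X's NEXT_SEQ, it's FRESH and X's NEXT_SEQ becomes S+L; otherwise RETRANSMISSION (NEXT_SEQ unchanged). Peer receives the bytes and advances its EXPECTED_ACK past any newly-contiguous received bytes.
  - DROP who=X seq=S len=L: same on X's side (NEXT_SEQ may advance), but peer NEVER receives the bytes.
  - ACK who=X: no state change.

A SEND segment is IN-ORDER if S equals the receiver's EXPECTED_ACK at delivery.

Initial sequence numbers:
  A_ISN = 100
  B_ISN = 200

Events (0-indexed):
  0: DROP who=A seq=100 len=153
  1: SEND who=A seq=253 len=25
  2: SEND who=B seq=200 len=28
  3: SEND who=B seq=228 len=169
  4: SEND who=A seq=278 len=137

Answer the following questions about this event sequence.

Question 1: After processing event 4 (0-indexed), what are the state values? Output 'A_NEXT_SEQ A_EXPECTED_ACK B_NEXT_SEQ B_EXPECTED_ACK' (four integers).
After event 0: A_seq=253 A_ack=200 B_seq=200 B_ack=100
After event 1: A_seq=278 A_ack=200 B_seq=200 B_ack=100
After event 2: A_seq=278 A_ack=228 B_seq=228 B_ack=100
After event 3: A_seq=278 A_ack=397 B_seq=397 B_ack=100
After event 4: A_seq=415 A_ack=397 B_seq=397 B_ack=100

415 397 397 100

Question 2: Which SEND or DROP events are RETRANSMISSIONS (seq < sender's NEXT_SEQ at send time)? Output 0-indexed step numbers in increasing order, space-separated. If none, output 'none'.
Step 0: DROP seq=100 -> fresh
Step 1: SEND seq=253 -> fresh
Step 2: SEND seq=200 -> fresh
Step 3: SEND seq=228 -> fresh
Step 4: SEND seq=278 -> fresh

Answer: none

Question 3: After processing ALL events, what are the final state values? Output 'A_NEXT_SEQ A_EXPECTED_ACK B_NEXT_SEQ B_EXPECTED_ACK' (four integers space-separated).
After event 0: A_seq=253 A_ack=200 B_seq=200 B_ack=100
After event 1: A_seq=278 A_ack=200 B_seq=200 B_ack=100
After event 2: A_seq=278 A_ack=228 B_seq=228 B_ack=100
After event 3: A_seq=278 A_ack=397 B_seq=397 B_ack=100
After event 4: A_seq=415 A_ack=397 B_seq=397 B_ack=100

Answer: 415 397 397 100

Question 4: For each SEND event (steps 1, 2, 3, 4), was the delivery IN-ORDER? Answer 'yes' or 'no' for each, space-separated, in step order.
Answer: no yes yes no

Derivation:
Step 1: SEND seq=253 -> out-of-order
Step 2: SEND seq=200 -> in-order
Step 3: SEND seq=228 -> in-order
Step 4: SEND seq=278 -> out-of-order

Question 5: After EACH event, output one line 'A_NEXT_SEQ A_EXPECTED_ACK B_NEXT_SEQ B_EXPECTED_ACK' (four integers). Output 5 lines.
253 200 200 100
278 200 200 100
278 228 228 100
278 397 397 100
415 397 397 100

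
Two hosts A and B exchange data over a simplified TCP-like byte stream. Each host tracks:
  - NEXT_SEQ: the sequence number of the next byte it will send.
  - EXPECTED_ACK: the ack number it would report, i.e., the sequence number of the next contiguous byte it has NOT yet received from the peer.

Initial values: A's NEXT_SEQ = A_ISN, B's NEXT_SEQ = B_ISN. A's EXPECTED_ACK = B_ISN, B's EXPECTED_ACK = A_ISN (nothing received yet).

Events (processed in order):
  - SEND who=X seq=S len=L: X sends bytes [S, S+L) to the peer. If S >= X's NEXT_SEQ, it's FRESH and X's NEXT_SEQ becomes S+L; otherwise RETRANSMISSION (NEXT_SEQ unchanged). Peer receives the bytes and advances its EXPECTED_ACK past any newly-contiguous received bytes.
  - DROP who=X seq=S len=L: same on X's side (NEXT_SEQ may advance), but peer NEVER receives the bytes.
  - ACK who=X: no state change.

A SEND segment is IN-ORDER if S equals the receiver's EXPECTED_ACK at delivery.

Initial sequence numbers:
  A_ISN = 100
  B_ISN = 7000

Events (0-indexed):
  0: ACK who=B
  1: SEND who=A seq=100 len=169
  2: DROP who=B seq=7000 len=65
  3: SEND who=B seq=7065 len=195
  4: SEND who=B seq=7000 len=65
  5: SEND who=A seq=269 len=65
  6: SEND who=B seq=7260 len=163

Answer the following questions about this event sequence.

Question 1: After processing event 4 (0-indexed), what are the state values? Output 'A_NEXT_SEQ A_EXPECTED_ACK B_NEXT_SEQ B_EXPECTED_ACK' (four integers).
After event 0: A_seq=100 A_ack=7000 B_seq=7000 B_ack=100
After event 1: A_seq=269 A_ack=7000 B_seq=7000 B_ack=269
After event 2: A_seq=269 A_ack=7000 B_seq=7065 B_ack=269
After event 3: A_seq=269 A_ack=7000 B_seq=7260 B_ack=269
After event 4: A_seq=269 A_ack=7260 B_seq=7260 B_ack=269

269 7260 7260 269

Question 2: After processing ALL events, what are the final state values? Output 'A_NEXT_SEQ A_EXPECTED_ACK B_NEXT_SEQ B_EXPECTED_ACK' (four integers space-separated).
Answer: 334 7423 7423 334

Derivation:
After event 0: A_seq=100 A_ack=7000 B_seq=7000 B_ack=100
After event 1: A_seq=269 A_ack=7000 B_seq=7000 B_ack=269
After event 2: A_seq=269 A_ack=7000 B_seq=7065 B_ack=269
After event 3: A_seq=269 A_ack=7000 B_seq=7260 B_ack=269
After event 4: A_seq=269 A_ack=7260 B_seq=7260 B_ack=269
After event 5: A_seq=334 A_ack=7260 B_seq=7260 B_ack=334
After event 6: A_seq=334 A_ack=7423 B_seq=7423 B_ack=334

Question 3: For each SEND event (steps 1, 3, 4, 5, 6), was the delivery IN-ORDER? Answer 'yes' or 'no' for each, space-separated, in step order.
Step 1: SEND seq=100 -> in-order
Step 3: SEND seq=7065 -> out-of-order
Step 4: SEND seq=7000 -> in-order
Step 5: SEND seq=269 -> in-order
Step 6: SEND seq=7260 -> in-order

Answer: yes no yes yes yes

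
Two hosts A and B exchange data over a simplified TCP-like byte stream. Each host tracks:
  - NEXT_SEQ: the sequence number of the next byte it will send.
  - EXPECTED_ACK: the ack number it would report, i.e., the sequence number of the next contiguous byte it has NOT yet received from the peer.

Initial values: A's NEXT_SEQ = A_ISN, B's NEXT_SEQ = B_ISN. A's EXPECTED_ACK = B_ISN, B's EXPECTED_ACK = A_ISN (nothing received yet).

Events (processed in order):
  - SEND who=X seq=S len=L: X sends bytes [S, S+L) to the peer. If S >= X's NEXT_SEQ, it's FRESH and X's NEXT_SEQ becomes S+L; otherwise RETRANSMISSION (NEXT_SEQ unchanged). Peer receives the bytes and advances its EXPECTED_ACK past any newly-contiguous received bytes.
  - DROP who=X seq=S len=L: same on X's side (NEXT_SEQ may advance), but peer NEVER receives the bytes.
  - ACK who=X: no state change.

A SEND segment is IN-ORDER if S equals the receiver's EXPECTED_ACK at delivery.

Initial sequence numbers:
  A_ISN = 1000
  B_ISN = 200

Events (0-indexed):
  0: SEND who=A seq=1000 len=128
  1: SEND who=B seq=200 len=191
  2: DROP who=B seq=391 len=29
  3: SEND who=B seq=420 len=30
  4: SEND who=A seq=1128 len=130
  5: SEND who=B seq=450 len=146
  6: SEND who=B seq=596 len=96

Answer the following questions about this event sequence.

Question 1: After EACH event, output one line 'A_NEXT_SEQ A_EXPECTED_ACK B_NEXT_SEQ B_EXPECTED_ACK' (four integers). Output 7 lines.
1128 200 200 1128
1128 391 391 1128
1128 391 420 1128
1128 391 450 1128
1258 391 450 1258
1258 391 596 1258
1258 391 692 1258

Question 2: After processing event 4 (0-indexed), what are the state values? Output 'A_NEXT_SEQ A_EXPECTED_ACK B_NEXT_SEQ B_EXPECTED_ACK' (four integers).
After event 0: A_seq=1128 A_ack=200 B_seq=200 B_ack=1128
After event 1: A_seq=1128 A_ack=391 B_seq=391 B_ack=1128
After event 2: A_seq=1128 A_ack=391 B_seq=420 B_ack=1128
After event 3: A_seq=1128 A_ack=391 B_seq=450 B_ack=1128
After event 4: A_seq=1258 A_ack=391 B_seq=450 B_ack=1258

1258 391 450 1258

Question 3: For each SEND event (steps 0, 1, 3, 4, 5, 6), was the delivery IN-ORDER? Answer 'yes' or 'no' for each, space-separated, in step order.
Step 0: SEND seq=1000 -> in-order
Step 1: SEND seq=200 -> in-order
Step 3: SEND seq=420 -> out-of-order
Step 4: SEND seq=1128 -> in-order
Step 5: SEND seq=450 -> out-of-order
Step 6: SEND seq=596 -> out-of-order

Answer: yes yes no yes no no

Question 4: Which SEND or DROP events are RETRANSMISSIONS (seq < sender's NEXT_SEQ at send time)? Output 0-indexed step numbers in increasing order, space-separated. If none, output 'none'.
Step 0: SEND seq=1000 -> fresh
Step 1: SEND seq=200 -> fresh
Step 2: DROP seq=391 -> fresh
Step 3: SEND seq=420 -> fresh
Step 4: SEND seq=1128 -> fresh
Step 5: SEND seq=450 -> fresh
Step 6: SEND seq=596 -> fresh

Answer: none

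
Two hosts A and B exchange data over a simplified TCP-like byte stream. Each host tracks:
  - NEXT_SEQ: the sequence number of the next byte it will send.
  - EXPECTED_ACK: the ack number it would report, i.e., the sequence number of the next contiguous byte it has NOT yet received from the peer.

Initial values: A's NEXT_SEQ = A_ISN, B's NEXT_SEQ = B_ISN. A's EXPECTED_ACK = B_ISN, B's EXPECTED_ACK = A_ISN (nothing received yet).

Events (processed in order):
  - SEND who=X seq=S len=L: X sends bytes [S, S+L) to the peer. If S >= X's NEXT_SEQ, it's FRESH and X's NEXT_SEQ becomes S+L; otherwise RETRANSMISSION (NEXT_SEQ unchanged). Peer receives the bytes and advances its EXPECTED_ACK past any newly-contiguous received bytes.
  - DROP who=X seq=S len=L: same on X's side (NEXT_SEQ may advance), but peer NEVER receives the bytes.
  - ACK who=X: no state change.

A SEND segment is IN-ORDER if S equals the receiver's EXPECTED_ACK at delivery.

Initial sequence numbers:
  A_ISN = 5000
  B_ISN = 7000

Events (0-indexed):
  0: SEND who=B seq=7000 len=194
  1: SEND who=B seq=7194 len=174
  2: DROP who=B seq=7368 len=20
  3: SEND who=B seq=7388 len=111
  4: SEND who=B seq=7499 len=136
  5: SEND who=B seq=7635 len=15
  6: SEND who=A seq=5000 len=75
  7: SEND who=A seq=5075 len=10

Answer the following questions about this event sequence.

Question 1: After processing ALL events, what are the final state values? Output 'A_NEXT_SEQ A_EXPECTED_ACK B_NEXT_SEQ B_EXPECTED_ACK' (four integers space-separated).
After event 0: A_seq=5000 A_ack=7194 B_seq=7194 B_ack=5000
After event 1: A_seq=5000 A_ack=7368 B_seq=7368 B_ack=5000
After event 2: A_seq=5000 A_ack=7368 B_seq=7388 B_ack=5000
After event 3: A_seq=5000 A_ack=7368 B_seq=7499 B_ack=5000
After event 4: A_seq=5000 A_ack=7368 B_seq=7635 B_ack=5000
After event 5: A_seq=5000 A_ack=7368 B_seq=7650 B_ack=5000
After event 6: A_seq=5075 A_ack=7368 B_seq=7650 B_ack=5075
After event 7: A_seq=5085 A_ack=7368 B_seq=7650 B_ack=5085

Answer: 5085 7368 7650 5085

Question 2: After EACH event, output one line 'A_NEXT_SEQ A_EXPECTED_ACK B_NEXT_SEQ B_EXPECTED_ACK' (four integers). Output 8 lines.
5000 7194 7194 5000
5000 7368 7368 5000
5000 7368 7388 5000
5000 7368 7499 5000
5000 7368 7635 5000
5000 7368 7650 5000
5075 7368 7650 5075
5085 7368 7650 5085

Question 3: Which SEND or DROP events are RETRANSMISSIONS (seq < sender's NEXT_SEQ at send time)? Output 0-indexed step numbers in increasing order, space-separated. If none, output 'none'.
Step 0: SEND seq=7000 -> fresh
Step 1: SEND seq=7194 -> fresh
Step 2: DROP seq=7368 -> fresh
Step 3: SEND seq=7388 -> fresh
Step 4: SEND seq=7499 -> fresh
Step 5: SEND seq=7635 -> fresh
Step 6: SEND seq=5000 -> fresh
Step 7: SEND seq=5075 -> fresh

Answer: none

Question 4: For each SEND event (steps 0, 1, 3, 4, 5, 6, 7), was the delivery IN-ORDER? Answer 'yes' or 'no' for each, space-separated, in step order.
Step 0: SEND seq=7000 -> in-order
Step 1: SEND seq=7194 -> in-order
Step 3: SEND seq=7388 -> out-of-order
Step 4: SEND seq=7499 -> out-of-order
Step 5: SEND seq=7635 -> out-of-order
Step 6: SEND seq=5000 -> in-order
Step 7: SEND seq=5075 -> in-order

Answer: yes yes no no no yes yes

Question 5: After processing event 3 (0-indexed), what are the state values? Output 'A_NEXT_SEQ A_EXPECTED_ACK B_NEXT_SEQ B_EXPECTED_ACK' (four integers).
After event 0: A_seq=5000 A_ack=7194 B_seq=7194 B_ack=5000
After event 1: A_seq=5000 A_ack=7368 B_seq=7368 B_ack=5000
After event 2: A_seq=5000 A_ack=7368 B_seq=7388 B_ack=5000
After event 3: A_seq=5000 A_ack=7368 B_seq=7499 B_ack=5000

5000 7368 7499 5000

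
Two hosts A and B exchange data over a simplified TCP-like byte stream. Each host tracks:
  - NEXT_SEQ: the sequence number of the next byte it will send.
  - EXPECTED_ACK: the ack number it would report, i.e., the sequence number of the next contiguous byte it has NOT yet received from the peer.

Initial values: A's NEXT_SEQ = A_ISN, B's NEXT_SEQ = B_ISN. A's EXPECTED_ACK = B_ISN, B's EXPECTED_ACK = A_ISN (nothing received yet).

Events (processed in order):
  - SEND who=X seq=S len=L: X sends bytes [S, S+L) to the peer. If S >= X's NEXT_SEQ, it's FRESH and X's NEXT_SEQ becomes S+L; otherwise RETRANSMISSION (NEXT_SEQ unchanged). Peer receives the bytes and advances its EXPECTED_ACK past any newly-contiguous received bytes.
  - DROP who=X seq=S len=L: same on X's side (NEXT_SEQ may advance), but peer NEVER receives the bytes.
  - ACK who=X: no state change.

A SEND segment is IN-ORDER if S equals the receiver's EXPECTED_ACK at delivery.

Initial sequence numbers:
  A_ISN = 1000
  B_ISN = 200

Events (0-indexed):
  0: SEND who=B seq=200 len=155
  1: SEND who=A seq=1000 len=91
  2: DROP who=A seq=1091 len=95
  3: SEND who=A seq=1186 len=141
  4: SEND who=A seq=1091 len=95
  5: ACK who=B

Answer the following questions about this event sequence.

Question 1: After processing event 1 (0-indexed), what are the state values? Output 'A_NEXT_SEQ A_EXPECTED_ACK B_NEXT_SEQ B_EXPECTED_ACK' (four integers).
After event 0: A_seq=1000 A_ack=355 B_seq=355 B_ack=1000
After event 1: A_seq=1091 A_ack=355 B_seq=355 B_ack=1091

1091 355 355 1091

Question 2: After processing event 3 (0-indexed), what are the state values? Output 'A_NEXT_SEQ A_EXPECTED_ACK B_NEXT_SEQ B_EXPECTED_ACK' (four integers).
After event 0: A_seq=1000 A_ack=355 B_seq=355 B_ack=1000
After event 1: A_seq=1091 A_ack=355 B_seq=355 B_ack=1091
After event 2: A_seq=1186 A_ack=355 B_seq=355 B_ack=1091
After event 3: A_seq=1327 A_ack=355 B_seq=355 B_ack=1091

1327 355 355 1091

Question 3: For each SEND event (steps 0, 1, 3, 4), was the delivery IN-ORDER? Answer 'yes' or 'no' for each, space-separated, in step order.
Step 0: SEND seq=200 -> in-order
Step 1: SEND seq=1000 -> in-order
Step 3: SEND seq=1186 -> out-of-order
Step 4: SEND seq=1091 -> in-order

Answer: yes yes no yes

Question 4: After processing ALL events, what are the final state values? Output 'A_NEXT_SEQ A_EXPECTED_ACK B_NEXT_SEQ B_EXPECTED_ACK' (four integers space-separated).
After event 0: A_seq=1000 A_ack=355 B_seq=355 B_ack=1000
After event 1: A_seq=1091 A_ack=355 B_seq=355 B_ack=1091
After event 2: A_seq=1186 A_ack=355 B_seq=355 B_ack=1091
After event 3: A_seq=1327 A_ack=355 B_seq=355 B_ack=1091
After event 4: A_seq=1327 A_ack=355 B_seq=355 B_ack=1327
After event 5: A_seq=1327 A_ack=355 B_seq=355 B_ack=1327

Answer: 1327 355 355 1327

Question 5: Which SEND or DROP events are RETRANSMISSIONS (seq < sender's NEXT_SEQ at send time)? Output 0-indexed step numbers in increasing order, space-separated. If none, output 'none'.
Step 0: SEND seq=200 -> fresh
Step 1: SEND seq=1000 -> fresh
Step 2: DROP seq=1091 -> fresh
Step 3: SEND seq=1186 -> fresh
Step 4: SEND seq=1091 -> retransmit

Answer: 4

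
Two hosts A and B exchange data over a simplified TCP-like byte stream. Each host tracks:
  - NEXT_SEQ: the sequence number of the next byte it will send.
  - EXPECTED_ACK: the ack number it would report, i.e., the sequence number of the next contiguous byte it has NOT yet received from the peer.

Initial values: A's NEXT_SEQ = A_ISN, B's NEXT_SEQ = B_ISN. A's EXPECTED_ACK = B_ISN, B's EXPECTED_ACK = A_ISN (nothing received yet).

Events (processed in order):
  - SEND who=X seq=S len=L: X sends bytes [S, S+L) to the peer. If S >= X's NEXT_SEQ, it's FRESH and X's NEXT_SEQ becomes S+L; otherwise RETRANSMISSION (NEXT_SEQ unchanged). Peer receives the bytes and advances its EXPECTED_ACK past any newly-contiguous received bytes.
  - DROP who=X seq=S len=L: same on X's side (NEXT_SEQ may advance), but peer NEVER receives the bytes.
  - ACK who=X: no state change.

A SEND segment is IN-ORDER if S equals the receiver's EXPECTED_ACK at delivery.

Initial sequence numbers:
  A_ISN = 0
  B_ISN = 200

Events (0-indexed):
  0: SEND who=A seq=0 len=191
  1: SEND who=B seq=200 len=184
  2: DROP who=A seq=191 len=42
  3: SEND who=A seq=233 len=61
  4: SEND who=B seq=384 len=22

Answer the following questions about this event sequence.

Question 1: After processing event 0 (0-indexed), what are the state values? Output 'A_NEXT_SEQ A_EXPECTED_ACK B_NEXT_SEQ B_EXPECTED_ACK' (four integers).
After event 0: A_seq=191 A_ack=200 B_seq=200 B_ack=191

191 200 200 191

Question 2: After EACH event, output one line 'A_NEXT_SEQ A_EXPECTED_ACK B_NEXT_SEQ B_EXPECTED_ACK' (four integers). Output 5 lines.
191 200 200 191
191 384 384 191
233 384 384 191
294 384 384 191
294 406 406 191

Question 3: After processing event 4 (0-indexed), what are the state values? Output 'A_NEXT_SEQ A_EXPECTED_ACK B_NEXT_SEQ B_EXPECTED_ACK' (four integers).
After event 0: A_seq=191 A_ack=200 B_seq=200 B_ack=191
After event 1: A_seq=191 A_ack=384 B_seq=384 B_ack=191
After event 2: A_seq=233 A_ack=384 B_seq=384 B_ack=191
After event 3: A_seq=294 A_ack=384 B_seq=384 B_ack=191
After event 4: A_seq=294 A_ack=406 B_seq=406 B_ack=191

294 406 406 191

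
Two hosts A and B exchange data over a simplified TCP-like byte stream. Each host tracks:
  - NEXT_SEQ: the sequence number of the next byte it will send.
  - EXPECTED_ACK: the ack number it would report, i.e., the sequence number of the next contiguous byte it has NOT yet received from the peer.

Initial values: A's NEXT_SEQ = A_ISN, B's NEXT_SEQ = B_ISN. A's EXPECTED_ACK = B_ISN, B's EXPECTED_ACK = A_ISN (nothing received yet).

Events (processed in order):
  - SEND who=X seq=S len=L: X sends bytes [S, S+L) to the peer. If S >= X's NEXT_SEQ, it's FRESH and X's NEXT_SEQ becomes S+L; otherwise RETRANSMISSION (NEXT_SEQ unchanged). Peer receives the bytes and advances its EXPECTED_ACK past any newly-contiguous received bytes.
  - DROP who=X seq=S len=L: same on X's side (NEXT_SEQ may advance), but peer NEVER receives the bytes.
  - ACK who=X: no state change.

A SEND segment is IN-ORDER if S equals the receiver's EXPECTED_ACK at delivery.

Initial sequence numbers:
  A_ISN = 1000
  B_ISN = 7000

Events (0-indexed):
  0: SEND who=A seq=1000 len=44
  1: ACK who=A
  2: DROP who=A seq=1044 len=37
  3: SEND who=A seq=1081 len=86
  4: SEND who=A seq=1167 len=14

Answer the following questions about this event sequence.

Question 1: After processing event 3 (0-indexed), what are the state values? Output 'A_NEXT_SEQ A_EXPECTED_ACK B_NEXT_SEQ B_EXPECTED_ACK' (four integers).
After event 0: A_seq=1044 A_ack=7000 B_seq=7000 B_ack=1044
After event 1: A_seq=1044 A_ack=7000 B_seq=7000 B_ack=1044
After event 2: A_seq=1081 A_ack=7000 B_seq=7000 B_ack=1044
After event 3: A_seq=1167 A_ack=7000 B_seq=7000 B_ack=1044

1167 7000 7000 1044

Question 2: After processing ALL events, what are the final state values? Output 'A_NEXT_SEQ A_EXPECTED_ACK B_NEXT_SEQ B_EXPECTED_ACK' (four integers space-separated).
Answer: 1181 7000 7000 1044

Derivation:
After event 0: A_seq=1044 A_ack=7000 B_seq=7000 B_ack=1044
After event 1: A_seq=1044 A_ack=7000 B_seq=7000 B_ack=1044
After event 2: A_seq=1081 A_ack=7000 B_seq=7000 B_ack=1044
After event 3: A_seq=1167 A_ack=7000 B_seq=7000 B_ack=1044
After event 4: A_seq=1181 A_ack=7000 B_seq=7000 B_ack=1044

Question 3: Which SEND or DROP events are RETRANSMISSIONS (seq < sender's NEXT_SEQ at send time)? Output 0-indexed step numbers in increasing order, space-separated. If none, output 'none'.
Step 0: SEND seq=1000 -> fresh
Step 2: DROP seq=1044 -> fresh
Step 3: SEND seq=1081 -> fresh
Step 4: SEND seq=1167 -> fresh

Answer: none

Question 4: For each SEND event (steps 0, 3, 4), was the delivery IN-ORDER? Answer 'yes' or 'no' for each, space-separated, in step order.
Answer: yes no no

Derivation:
Step 0: SEND seq=1000 -> in-order
Step 3: SEND seq=1081 -> out-of-order
Step 4: SEND seq=1167 -> out-of-order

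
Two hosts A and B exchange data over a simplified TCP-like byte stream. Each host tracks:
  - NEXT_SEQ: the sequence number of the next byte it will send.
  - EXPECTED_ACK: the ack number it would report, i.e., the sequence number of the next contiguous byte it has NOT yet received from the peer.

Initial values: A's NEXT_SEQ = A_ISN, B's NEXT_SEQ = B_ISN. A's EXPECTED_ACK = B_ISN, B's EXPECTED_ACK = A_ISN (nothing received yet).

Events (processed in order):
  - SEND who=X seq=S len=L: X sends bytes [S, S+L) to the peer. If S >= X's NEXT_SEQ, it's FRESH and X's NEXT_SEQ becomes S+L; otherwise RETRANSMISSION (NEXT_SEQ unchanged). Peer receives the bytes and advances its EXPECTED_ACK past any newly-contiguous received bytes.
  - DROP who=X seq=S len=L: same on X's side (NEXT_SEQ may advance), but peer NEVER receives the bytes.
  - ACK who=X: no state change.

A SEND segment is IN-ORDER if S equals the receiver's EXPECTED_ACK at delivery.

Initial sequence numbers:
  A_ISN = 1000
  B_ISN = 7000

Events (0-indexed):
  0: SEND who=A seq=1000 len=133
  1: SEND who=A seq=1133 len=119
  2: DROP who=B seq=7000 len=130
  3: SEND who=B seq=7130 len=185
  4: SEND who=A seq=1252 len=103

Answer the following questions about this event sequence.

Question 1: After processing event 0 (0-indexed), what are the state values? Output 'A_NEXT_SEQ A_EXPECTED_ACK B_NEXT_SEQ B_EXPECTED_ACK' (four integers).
After event 0: A_seq=1133 A_ack=7000 B_seq=7000 B_ack=1133

1133 7000 7000 1133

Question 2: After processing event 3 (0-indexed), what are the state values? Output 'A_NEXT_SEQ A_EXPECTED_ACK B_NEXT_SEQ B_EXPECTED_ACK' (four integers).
After event 0: A_seq=1133 A_ack=7000 B_seq=7000 B_ack=1133
After event 1: A_seq=1252 A_ack=7000 B_seq=7000 B_ack=1252
After event 2: A_seq=1252 A_ack=7000 B_seq=7130 B_ack=1252
After event 3: A_seq=1252 A_ack=7000 B_seq=7315 B_ack=1252

1252 7000 7315 1252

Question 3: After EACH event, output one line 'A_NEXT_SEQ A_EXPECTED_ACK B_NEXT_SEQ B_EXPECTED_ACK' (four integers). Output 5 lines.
1133 7000 7000 1133
1252 7000 7000 1252
1252 7000 7130 1252
1252 7000 7315 1252
1355 7000 7315 1355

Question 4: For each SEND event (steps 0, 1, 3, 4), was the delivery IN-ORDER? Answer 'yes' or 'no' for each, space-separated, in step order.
Step 0: SEND seq=1000 -> in-order
Step 1: SEND seq=1133 -> in-order
Step 3: SEND seq=7130 -> out-of-order
Step 4: SEND seq=1252 -> in-order

Answer: yes yes no yes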